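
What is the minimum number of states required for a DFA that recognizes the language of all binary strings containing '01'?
Language: binary strings containing '01'
Lower bound (Myhill–Nerode): the prefixes ε, 0, 01 are pairwise distinguishable:
  ε vs 01: suffix ε distinguishes them (ε is rejected, 01 is accepted)
  0 vs 01: suffix ε distinguishes them (0 is rejected, 01 is accepted)
  ε vs 0: suffix 1 distinguishes them (ε·1 = 1 is rejected, 0·1 = 01 is accepted)
So any DFA needs at least 3 states.
Upper bound: a DFA with 3 states exists (one state per class above: 'no progress', 'last symbol 0', and 'seen 01' (accepting sink)).
Minimum states: 3

Final answer: 3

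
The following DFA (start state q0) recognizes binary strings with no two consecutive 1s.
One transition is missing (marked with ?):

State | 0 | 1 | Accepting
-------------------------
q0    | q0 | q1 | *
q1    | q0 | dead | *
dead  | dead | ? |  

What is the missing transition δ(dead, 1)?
dead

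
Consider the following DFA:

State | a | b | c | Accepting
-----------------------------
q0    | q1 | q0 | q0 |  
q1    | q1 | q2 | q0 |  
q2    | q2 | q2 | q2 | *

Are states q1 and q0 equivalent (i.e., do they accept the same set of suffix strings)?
Try the suffix "b".
From q1: q1 → q2 — accepting.
From q0: q0 → q0 — not accepting.
The two states disagree on this suffix, so they are not equivalent.

Final answer: No. Distinguishing string: "b" - accepted from q1 but not from q0.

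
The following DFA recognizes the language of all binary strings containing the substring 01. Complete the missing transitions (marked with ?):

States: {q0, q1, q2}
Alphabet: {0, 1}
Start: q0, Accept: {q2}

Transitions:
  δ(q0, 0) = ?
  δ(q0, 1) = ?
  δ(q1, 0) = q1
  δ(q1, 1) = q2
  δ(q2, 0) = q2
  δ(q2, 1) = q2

What each state remembers (consistent with the given transitions and accept states):
  q0: 01 not seen yet and the last symbol was not 0
  q1: 01 not seen yet and the last symbol was 0
  q2: the substring 01 has already been seen
Filling in the missing entries:
  δ(q0, 0): in q0 (01 not seen yet and the last symbol was not 0), after reading 0 we have: 01 not seen yet and the last symbol was 0 → q1
  δ(q0, 1): in q0 (01 not seen yet and the last symbol was not 0), after reading 1 we have: 01 not seen yet and the last symbol was not 0 → q0

Final answer: δ(q0, 0) = q1; δ(q0, 1) = q0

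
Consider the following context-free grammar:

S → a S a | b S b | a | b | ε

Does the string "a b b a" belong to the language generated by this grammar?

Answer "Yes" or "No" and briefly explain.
A derivation exists: S ⇒ a S a ⇒ a b S b a ⇒ a b b a (using S → a S a, S → b S b, then S → ε).

Final answer: Yes - a valid derivation exists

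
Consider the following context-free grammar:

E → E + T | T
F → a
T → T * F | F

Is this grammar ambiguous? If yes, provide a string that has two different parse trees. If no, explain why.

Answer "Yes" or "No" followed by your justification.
This is the standard stratified expression grammar: '+' is introduced only by the left-recursive rule E → E + T and '*' only by the left-recursive rule T → T * F, with F → a. For any string, the last '+' must be the one produced at the root E (everything after it is a T containing no '+'), and likewise within each T the last '*' is produced at its root. This fixes the parse tree uniquely (left-associative, '*' binding tighter than '+'), so every string has exactly one parse tree.

Final answer: No - the grammar is unambiguous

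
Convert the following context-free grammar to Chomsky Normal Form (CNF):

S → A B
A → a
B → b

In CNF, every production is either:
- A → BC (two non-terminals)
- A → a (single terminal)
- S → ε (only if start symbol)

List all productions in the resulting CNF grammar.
The grammar has no ε-productions or unit productions to eliminate.
S → A B is already in CNF (two non-terminals) – keep it.
A → a is already in CNF (single terminal) – keep it.
B → b is already in CNF (single terminal) – keep it.
Resulting CNF grammar (3 productions): A → a; B → b; S → A B

Final answer: A → a; B → b; S → A B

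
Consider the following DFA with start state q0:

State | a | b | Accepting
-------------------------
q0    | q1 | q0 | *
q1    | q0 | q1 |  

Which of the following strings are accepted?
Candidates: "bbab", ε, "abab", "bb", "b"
"bbab": q0 → q0 → q0 → q1 → q1; q1 is not accepting → rejected
ε: q0; q0 is accepting → accepted
"abab": q0 → q1 → q1 → q0 → q0; q0 is accepting → accepted
"bb": q0 → q0 → q0; q0 is accepting → accepted
"b": q0 → q0; q0 is accepting → accepted

Final answer: ε, "abab", "bb", "b"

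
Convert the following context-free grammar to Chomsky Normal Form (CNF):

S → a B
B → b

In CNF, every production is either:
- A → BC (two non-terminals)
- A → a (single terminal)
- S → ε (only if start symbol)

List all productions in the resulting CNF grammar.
The grammar has no ε-productions or unit productions to eliminate.
S → a B has terminal a in a right-hand side of length ≥ 2: introduce T_a → a and use T_a in place of a.
B → b is already in CNF (single terminal) – keep it.
S → a B becomes S → T_a B.
Resulting CNF grammar (3 productions): T_a → a; B → b; S → T_a B

Final answer: T_a → a; B → b; S → T_a B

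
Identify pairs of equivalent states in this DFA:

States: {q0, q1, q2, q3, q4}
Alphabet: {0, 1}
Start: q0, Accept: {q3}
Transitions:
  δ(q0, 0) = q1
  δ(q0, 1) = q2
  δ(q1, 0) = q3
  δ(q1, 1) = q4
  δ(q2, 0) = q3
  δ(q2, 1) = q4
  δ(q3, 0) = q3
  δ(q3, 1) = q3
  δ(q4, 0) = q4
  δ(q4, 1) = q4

Using the table-filling algorithm:
Round 0 – mark pairs where exactly one state is accepting: (q0,q3), (q1,q3), (q2,q3), (q3,q4)
Round 1 – newly marked: (q0,q1) [on 0: q1 vs q3, already marked]; (q0,q2) [on 0: q1 vs q3, already marked]; (q1,q4) [on 0: q3 vs q4, already marked]; (q2,q4) [on 0: q3 vs q4, already marked]
Round 2 – newly marked: (q0,q4) [on 0: q1 vs q4, already marked]
No further pairs can be marked.
(q1, q2) unmarked: δ(q1,0)=q3, δ(q2,0)=q3; δ(q1,1)=q4, δ(q2,1)=q4 → equivalent
Equivalent pairs: (q1, q2)

Final answer: Equivalent pairs: (q1, q2)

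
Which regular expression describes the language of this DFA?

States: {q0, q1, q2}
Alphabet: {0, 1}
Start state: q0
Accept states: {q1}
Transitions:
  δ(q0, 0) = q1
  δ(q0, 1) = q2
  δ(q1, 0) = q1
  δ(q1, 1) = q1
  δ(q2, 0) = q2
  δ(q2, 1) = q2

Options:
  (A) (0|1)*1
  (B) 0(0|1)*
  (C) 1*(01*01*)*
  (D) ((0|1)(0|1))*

Testing sample strings against the DFA:
  '1100' -> rejected
  '11011' -> rejected
  '010' -> accepted
  '0110' -> accepted
Checking each option for a counterexample:
  (A) (0|1)*1: '0' is accepted by the DFA but does not match the regex → eliminated
  (B) 0(0|1)*: agrees with the DFA on all strings of length ≤ 4
  (C) 1*(01*01*)*: ε is rejected by the DFA but matches the regex → eliminated
  (D) ((0|1)(0|1))*: ε is rejected by the DFA but matches the regex → eliminated
Only (B) 0(0|1)* is consistent with the DFA.

Final answer: (B) 0(0|1)*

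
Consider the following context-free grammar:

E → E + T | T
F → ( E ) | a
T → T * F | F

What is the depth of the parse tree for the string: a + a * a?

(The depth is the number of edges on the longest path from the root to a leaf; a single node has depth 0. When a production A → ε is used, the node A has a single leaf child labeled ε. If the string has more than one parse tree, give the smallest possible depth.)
The grammar is unambiguous; the parse tree of a + a * a is:
E → E + T at the root (depth 0).
  Left E (depth 1) → T (2) → F (3) → a (4).
  Right T (depth 1) → T * F; that T (2) → F (3) → a (4); F (2) → a (3).
The longest root-to-leaf paths have 4 edges.
Depth = 4.

Final answer: 4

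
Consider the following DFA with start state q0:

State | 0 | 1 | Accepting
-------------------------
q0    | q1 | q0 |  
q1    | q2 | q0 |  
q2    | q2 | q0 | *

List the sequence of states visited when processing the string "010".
q0 → q1 → q0 → q1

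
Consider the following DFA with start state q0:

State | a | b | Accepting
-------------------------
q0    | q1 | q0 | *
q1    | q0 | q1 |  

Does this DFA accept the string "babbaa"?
Start in q0.
Read 'b': q0 → q0
Read 'a': q0 → q1
Read 'b': q1 → q1
Read 'b': q1 → q1
Read 'a': q1 → q0
Read 'a': q0 → q1
Final state q1 is not accepting, so the string is rejected.

Final answer: No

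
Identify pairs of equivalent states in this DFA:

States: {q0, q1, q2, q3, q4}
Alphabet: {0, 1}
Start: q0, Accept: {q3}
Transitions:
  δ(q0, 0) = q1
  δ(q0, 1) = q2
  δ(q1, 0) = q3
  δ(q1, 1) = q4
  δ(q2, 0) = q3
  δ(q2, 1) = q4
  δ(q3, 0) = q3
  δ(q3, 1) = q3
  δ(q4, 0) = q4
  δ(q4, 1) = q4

Using the table-filling algorithm:
Round 0 – mark pairs where exactly one state is accepting: (q0,q3), (q1,q3), (q2,q3), (q3,q4)
Round 1 – newly marked: (q0,q1) [on 0: q1 vs q3, already marked]; (q0,q2) [on 0: q1 vs q3, already marked]; (q1,q4) [on 0: q3 vs q4, already marked]; (q2,q4) [on 0: q3 vs q4, already marked]
Round 2 – newly marked: (q0,q4) [on 0: q1 vs q4, already marked]
No further pairs can be marked.
(q1, q2) unmarked: δ(q1,0)=q3, δ(q2,0)=q3; δ(q1,1)=q4, δ(q2,1)=q4 → equivalent
Equivalent pairs: (q1, q2)

Final answer: Equivalent pairs: (q1, q2)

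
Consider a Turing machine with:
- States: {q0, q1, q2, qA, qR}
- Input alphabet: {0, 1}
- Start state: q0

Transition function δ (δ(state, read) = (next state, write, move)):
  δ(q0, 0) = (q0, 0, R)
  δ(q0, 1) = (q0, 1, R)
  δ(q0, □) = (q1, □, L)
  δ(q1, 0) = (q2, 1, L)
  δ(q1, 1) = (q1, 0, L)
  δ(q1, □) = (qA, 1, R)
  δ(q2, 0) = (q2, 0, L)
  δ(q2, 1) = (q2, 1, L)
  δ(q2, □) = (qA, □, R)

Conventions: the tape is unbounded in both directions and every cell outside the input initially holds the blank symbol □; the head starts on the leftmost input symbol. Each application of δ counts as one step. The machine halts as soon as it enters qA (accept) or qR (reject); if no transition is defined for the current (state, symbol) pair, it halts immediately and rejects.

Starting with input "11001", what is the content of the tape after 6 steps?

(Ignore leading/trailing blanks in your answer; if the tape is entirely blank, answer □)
Step 0: [q0]11001 (head at position 0)
Step 1: δ(q0, 1) = (q0, 1, R)  ⊢  1[q0]1001 (head at position 1)
Step 2: δ(q0, 1) = (q0, 1, R)  ⊢  11[q0]001 (head at position 2)
Step 3: δ(q0, 0) = (q0, 0, R)  ⊢  110[q0]01 (head at position 3)
Step 4: δ(q0, 0) = (q0, 0, R)  ⊢  1100[q0]1 (head at position 4)
Step 5: δ(q0, 1) = (q0, 1, R)  ⊢  11001[q0]□ (head at position 5)
Step 6: δ(q0, □) = (q1, □, L)  ⊢  1100[q1]1□ (head at position 4)
Tape after 6 steps (ignoring surrounding blanks): 11001

Final answer: Tape: 11001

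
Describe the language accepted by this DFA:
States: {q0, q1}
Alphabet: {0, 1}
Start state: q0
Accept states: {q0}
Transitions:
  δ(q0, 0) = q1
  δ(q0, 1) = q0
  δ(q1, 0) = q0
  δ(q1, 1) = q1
Analyzing the DFA structure:
Start state: q0
Accept states: {q0}
Interpreting what each state remembers (checking against the transitions):
  q0: an even number of 0s has been read so far
  q1: an odd number of 0s has been read so far
  δ(q0, 0): in q0 (an even number of 0s has been read so far), after reading 0 we have: an odd number of 0s has been read so far → q1
  δ(q0, 1): in q0 (an even number of 0s has been read so far), after reading 1 we have: an even number of 0s has been read so far → q0
  δ(q1, 0): in q1 (an odd number of 0s has been read so far), after reading 0 we have: an even number of 0s has been read so far → q0
  δ(q1, 1): in q1 (an odd number of 0s has been read so far), after reading 1 we have: an odd number of 0s has been read so far → q1
A string is accepted iff it ends in {q0}, i.e. an even number of 0s has been read so far.
Language: All binary strings with an even number of 0s

Final answer: All binary strings with an even number of 0s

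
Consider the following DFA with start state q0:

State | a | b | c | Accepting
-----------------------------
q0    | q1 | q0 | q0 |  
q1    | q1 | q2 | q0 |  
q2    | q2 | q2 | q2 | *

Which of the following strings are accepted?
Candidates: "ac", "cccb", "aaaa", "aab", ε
"ac": q0 → q1 → q0; q0 is not accepting → rejected
"cccb": q0 → q0 → q0 → q0 → q0; q0 is not accepting → rejected
"aaaa": q0 → q1 → q1 → q1 → q1; q1 is not accepting → rejected
"aab": q0 → q1 → q1 → q2; q2 is accepting → accepted
ε: q0; q0 is not accepting → rejected

Final answer: "aab"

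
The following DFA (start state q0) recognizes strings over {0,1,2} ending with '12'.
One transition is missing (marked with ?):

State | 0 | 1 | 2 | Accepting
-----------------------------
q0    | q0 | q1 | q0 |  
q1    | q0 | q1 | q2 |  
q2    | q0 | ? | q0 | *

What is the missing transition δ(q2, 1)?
q1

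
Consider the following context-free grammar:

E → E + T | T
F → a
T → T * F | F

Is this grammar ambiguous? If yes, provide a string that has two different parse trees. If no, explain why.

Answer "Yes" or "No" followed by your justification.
This is the standard stratified expression grammar: '+' is introduced only by the left-recursive rule E → E + T and '*' only by the left-recursive rule T → T * F, with F → a. For any string, the last '+' must be the one produced at the root E (everything after it is a T containing no '+'), and likewise within each T the last '*' is produced at its root. This fixes the parse tree uniquely (left-associative, '*' binding tighter than '+'), so every string has exactly one parse tree.

Final answer: No - the grammar is unambiguous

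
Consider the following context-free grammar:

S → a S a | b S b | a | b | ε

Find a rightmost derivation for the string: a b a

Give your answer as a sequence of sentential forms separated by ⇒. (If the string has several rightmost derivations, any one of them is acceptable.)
Start with S.
Step 1: the rightmost non-terminal is S; apply S → a S a:  a S a
Step 2: the rightmost non-terminal is S; apply S → b:  a b a

Final answer: S ⇒ a S a ⇒ a b a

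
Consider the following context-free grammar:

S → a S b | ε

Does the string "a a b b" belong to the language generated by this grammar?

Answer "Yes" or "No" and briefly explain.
A derivation exists: S ⇒ a S b ⇒ a a S b b ⇒ a a b b (using S → a S b twice, then S → ε).

Final answer: Yes - a valid derivation exists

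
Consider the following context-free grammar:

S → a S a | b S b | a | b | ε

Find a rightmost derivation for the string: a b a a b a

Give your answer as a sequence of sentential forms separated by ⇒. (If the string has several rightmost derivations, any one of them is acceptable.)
Start with S.
Step 1: the rightmost non-terminal is S; apply S → a S a:  a S a
Step 2: the rightmost non-terminal is S; apply S → b S b:  a b S b a
Step 3: the rightmost non-terminal is S; apply S → a S a:  a b a S a b a
Step 4: the rightmost non-terminal is S; apply S → ε:  a b a a b a

Final answer: S ⇒ a S a ⇒ a b S b a ⇒ a b a S a b a ⇒ a b a a b a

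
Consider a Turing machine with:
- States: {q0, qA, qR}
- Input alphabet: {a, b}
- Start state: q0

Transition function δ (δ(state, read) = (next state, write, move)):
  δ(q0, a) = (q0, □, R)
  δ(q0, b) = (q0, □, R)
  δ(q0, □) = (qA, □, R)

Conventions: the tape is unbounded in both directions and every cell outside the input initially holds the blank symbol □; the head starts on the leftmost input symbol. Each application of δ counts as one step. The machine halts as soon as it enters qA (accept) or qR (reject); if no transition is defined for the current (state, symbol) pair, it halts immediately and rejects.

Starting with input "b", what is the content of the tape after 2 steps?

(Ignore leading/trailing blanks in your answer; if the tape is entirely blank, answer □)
Step 0: [q0]b (head at position 0)
Step 1: δ(q0, b) = (q0, □, R)  ⊢  □[q0]□ (head at position 1)
Step 2: δ(q0, □) = (qA, □, R)  ⊢  □□[qA]□ (head at position 2)
Tape after 2 steps (ignoring surrounding blanks): □

Final answer: Tape: □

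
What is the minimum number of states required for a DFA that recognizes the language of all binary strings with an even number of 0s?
Language: binary strings with an even number of 0s
Lower bound (Myhill–Nerode): the prefixes ε, 0 are pairwise distinguishable:
  ε vs 0: suffix ε distinguishes them (ε has zero 0s (accepted), 0 has one 0 (rejected))
So any DFA needs at least 2 states.
Upper bound: a DFA with 2 states exists (one state per class above).
Minimum states: 2

Final answer: 2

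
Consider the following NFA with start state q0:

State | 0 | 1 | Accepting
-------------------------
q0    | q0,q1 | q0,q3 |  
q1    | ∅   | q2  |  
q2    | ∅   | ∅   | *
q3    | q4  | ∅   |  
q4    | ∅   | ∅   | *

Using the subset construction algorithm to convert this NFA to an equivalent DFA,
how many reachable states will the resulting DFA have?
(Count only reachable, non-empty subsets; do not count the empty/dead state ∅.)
Start subset: {q0}
{q0}: on 0 → {q0, q1}, on 1 → {q0, q3}
{q0, q1}: on 0 → {q0, q1}, on 1 → {q0, q2, q3}
{q0, q3}: on 0 → {q0, q1, q4}, on 1 → {q0, q3}
{q0, q2, q3}: on 0 → {q0, q1, q4}, on 1 → {q0, q3}
{q0, q1, q4}: on 0 → {q0, q1}, on 1 → {q0, q2, q3}
Reachable non-empty subsets: {q0}, {q0, q1}, {q0, q3}, {q0, q2, q3}, {q0, q1, q4} — 5 in total.

Final answer: 5 states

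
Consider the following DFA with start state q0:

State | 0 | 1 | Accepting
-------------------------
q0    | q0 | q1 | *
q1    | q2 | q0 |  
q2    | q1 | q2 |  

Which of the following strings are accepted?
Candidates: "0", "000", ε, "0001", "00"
"0": q0 → q0; q0 is accepting → accepted
"000": q0 → q0 → q0 → q0; q0 is accepting → accepted
ε: q0; q0 is accepting → accepted
"0001": q0 → q0 → q0 → q0 → q1; q1 is not accepting → rejected
"00": q0 → q0 → q0; q0 is accepting → accepted

Final answer: "0", "000", ε, "00"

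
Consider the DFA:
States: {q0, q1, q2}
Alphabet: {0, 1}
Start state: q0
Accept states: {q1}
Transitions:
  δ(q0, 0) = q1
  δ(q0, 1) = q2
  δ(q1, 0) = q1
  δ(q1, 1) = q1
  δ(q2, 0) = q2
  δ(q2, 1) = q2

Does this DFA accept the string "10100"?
Processing string "10100":
  q0 --1--> q2
  q2 --0--> q2
  q2 --1--> q2
  q2 --0--> q2
  q2 --0--> q2
Final state: q2
Accept states: {q1}
q2 is not an accept state, so the string is rejected.

Final answer: No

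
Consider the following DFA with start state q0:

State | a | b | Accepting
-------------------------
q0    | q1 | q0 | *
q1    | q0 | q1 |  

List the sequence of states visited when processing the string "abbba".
q0 → q1 → q1 → q1 → q1 → q0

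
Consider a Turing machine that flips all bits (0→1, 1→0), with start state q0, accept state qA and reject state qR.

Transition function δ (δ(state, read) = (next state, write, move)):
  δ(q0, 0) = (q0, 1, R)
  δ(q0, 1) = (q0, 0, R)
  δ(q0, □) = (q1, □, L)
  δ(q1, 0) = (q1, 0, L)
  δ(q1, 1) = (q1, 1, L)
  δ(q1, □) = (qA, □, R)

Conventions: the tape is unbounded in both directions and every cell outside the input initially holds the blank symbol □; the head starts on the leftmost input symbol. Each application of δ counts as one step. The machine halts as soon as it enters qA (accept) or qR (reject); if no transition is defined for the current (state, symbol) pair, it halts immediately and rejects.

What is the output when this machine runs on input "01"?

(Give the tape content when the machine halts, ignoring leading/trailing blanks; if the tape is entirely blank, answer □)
Step 0: [q0]01 (head at position 0)
Step 1: δ(q0, 0) = (q0, 1, R)  ⊢  1[q0]1 (head at position 1)
Step 2: δ(q0, 1) = (q0, 0, R)  ⊢  10[q0]□ (head at position 2)
Step 3: δ(q0, □) = (q1, □, L)  ⊢  1[q1]0□ (head at position 1)
Step 4: δ(q1, 0) = (q1, 0, L)  ⊢  [q1]10□ (head at position 0)
Step 5: δ(q1, 1) = (q1, 1, L)  ⊢  [q1]□10□ (head at position -1)
Step 6: δ(q1, □) = (qA, □, R)  ⊢  □[qA]10□ (head at position 0)
The machine is in qA, so it halts and accepts.
Tape content when halted (ignoring surrounding blanks): 10

Final answer: Output: 10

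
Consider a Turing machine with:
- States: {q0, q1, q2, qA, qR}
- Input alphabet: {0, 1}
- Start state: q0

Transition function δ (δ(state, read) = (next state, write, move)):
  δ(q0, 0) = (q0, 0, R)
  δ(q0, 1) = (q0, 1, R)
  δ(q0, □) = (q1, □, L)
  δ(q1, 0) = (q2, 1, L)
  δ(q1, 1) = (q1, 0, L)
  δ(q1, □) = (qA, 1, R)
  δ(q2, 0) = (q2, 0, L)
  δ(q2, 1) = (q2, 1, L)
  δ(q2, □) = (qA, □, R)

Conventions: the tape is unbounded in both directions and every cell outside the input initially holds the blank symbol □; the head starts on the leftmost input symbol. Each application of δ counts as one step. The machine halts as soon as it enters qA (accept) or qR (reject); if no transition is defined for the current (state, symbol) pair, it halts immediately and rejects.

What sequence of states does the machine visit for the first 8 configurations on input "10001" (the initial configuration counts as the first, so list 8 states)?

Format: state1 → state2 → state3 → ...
Step 0: [q0]10001 (head at position 0)
Step 1: δ(q0, 1) = (q0, 1, R)  ⊢  1[q0]0001 (head at position 1)
Step 2: δ(q0, 0) = (q0, 0, R)  ⊢  10[q0]001 (head at position 2)
Step 3: δ(q0, 0) = (q0, 0, R)  ⊢  100[q0]01 (head at position 3)
Step 4: δ(q0, 0) = (q0, 0, R)  ⊢  1000[q0]1 (head at position 4)
Step 5: δ(q0, 1) = (q0, 1, R)  ⊢  10001[q0]□ (head at position 5)
Step 6: δ(q0, □) = (q1, □, L)  ⊢  1000[q1]1□ (head at position 4)
Step 7: δ(q1, 1) = (q1, 0, L)  ⊢  100[q1]00□ (head at position 3)
Reading off the states of these 8 configurations: q0 → q0 → q0 → q0 → q0 → q0 → q1 → q1

Final answer: q0 → q0 → q0 → q0 → q0 → q0 → q1 → q1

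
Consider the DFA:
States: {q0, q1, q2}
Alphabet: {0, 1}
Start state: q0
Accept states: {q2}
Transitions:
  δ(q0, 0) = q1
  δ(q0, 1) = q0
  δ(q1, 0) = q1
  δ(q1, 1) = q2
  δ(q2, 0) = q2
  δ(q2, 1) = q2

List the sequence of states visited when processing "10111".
Starting at q0
Read '1': q0 -> q0
Read '0': q0 -> q1
Read '1': q1 -> q2
Read '1': q2 -> q2
Read '1': q2 -> q2

Final answer: q0 -> q0 -> q1 -> q2 -> q2 -> q2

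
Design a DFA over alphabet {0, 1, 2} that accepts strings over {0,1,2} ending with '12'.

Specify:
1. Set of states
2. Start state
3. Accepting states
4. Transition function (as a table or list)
One valid DFA (any DFA recognizing the same language is acceptable):
States: {q0, q1, q2}
Start: q0
Accepting: {q2}
Transitions (accepting states marked with *):
State | 0 | 1 | 2 | Accepting
-----------------------------
q0    | q0 | q1 | q0 |  
q1    | q0 | q1 | q2 |  
q2    | q0 | q1 | q0 | *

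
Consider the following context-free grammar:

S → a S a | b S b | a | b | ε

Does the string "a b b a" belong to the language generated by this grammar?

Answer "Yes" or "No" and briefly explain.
A derivation exists: S ⇒ a S a ⇒ a b S b a ⇒ a b b a (using S → a S a, S → b S b, then S → ε).

Final answer: Yes - a valid derivation exists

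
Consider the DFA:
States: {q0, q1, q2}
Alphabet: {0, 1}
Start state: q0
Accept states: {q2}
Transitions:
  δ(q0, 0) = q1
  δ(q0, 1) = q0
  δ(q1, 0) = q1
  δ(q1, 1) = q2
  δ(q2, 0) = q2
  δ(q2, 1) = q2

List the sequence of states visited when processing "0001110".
Starting at q0
Read '0': q0 -> q1
Read '0': q1 -> q1
Read '0': q1 -> q1
Read '1': q1 -> q2
Read '1': q2 -> q2
Read '1': q2 -> q2
Read '0': q2 -> q2

Final answer: q0 -> q1 -> q1 -> q1 -> q2 -> q2 -> q2 -> q2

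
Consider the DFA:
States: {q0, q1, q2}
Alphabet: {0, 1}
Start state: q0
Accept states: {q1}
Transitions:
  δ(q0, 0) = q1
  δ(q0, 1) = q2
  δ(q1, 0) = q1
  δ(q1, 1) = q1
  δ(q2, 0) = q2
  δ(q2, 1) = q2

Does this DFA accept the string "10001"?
Processing string "10001":
  q0 --1--> q2
  q2 --0--> q2
  q2 --0--> q2
  q2 --0--> q2
  q2 --1--> q2
Final state: q2
Accept states: {q1}
q2 is not an accept state, so the string is rejected.

Final answer: No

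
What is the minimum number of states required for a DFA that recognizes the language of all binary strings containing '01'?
Language: binary strings containing '01'
Lower bound (Myhill–Nerode): the prefixes ε, 0, 01 are pairwise distinguishable:
  ε vs 01: suffix ε distinguishes them (ε is rejected, 01 is accepted)
  0 vs 01: suffix ε distinguishes them (0 is rejected, 01 is accepted)
  ε vs 0: suffix 1 distinguishes them (ε·1 = 1 is rejected, 0·1 = 01 is accepted)
So any DFA needs at least 3 states.
Upper bound: a DFA with 3 states exists (one state per class above: 'no progress', 'last symbol 0', and 'seen 01' (accepting sink)).
Minimum states: 3

Final answer: 3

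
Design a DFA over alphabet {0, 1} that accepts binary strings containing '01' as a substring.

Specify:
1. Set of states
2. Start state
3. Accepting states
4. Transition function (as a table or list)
One valid DFA (any DFA recognizing the same language is acceptable):
States: {q0, q1, q2}
Start: q0
Accepting: {q2}
Transitions (accepting states marked with *):
State | 0 | 1 | Accepting
-------------------------
q0    | q1 | q0 |  
q1    | q1 | q2 |  
q2    | q2 | q2 | *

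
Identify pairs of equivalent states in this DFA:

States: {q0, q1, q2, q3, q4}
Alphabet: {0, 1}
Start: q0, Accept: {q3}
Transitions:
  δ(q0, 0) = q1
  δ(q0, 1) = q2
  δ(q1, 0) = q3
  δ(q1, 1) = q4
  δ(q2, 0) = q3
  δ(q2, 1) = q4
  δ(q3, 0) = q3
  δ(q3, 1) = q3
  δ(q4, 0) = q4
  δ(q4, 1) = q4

Using the table-filling algorithm:
Round 0 – mark pairs where exactly one state is accepting: (q0,q3), (q1,q3), (q2,q3), (q3,q4)
Round 1 – newly marked: (q0,q1) [on 0: q1 vs q3, already marked]; (q0,q2) [on 0: q1 vs q3, already marked]; (q1,q4) [on 0: q3 vs q4, already marked]; (q2,q4) [on 0: q3 vs q4, already marked]
Round 2 – newly marked: (q0,q4) [on 0: q1 vs q4, already marked]
No further pairs can be marked.
(q1, q2) unmarked: δ(q1,0)=q3, δ(q2,0)=q3; δ(q1,1)=q4, δ(q2,1)=q4 → equivalent
Equivalent pairs: (q1, q2)

Final answer: Equivalent pairs: (q1, q2)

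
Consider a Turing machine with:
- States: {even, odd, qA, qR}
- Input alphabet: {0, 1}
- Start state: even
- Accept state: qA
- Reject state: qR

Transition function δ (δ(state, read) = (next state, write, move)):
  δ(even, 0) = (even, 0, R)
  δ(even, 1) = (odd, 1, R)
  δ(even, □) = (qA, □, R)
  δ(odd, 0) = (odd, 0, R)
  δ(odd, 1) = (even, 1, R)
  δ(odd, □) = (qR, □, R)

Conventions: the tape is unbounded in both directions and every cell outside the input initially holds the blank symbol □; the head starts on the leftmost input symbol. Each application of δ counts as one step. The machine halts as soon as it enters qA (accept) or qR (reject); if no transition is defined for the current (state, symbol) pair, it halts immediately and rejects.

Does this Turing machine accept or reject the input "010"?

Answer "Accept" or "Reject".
Step 0: [even]010 (head at position 0)
Step 1: δ(even, 0) = (even, 0, R)  ⊢  0[even]10 (head at position 1)
Step 2: δ(even, 1) = (odd, 1, R)  ⊢  01[odd]0 (head at position 2)
Step 3: δ(odd, 0) = (odd, 0, R)  ⊢  010[odd]□ (head at position 3)
Step 4: δ(odd, □) = (qR, □, R)  ⊢  010□[qR]□ (head at position 4)
The machine is in qR, so it halts and rejects.

Final answer: Reject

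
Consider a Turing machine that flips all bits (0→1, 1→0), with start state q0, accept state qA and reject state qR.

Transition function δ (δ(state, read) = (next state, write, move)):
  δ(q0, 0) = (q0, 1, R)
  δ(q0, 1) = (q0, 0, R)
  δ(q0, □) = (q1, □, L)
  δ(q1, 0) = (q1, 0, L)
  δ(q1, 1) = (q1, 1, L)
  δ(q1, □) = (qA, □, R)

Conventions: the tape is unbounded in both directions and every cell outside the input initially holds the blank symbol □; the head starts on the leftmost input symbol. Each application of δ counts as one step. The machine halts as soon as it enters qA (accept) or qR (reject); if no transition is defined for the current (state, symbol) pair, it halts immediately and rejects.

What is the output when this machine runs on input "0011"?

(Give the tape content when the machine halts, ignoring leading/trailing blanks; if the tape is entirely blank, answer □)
Step 0: [q0]0011 (head at position 0)
Step 1: δ(q0, 0) = (q0, 1, R)  ⊢  1[q0]011 (head at position 1)
Step 2: δ(q0, 0) = (q0, 1, R)  ⊢  11[q0]11 (head at position 2)
Step 3: δ(q0, 1) = (q0, 0, R)  ⊢  110[q0]1 (head at position 3)
Step 4: δ(q0, 1) = (q0, 0, R)  ⊢  1100[q0]□ (head at position 4)
Step 5: δ(q0, □) = (q1, □, L)  ⊢  110[q1]0□ (head at position 3)
Step 6: δ(q1, 0) = (q1, 0, L)  ⊢  11[q1]00□ (head at position 2)
Step 7: δ(q1, 0) = (q1, 0, L)  ⊢  1[q1]100□ (head at position 1)
Step 8: δ(q1, 1) = (q1, 1, L)  ⊢  [q1]1100□ (head at position 0)
Step 9: δ(q1, 1) = (q1, 1, L)  ⊢  [q1]□1100□ (head at position -1)
Step 10: δ(q1, □) = (qA, □, R)  ⊢  □[qA]1100□ (head at position 0)
The machine is in qA, so it halts and accepts.
Tape content when halted (ignoring surrounding blanks): 1100

Final answer: Output: 1100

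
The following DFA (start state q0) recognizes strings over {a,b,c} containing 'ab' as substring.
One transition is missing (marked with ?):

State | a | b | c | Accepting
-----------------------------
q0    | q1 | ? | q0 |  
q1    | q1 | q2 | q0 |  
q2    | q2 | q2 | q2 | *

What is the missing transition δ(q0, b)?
q0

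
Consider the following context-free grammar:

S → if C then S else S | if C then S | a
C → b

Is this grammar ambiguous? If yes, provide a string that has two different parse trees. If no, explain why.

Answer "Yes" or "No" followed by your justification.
The 'dangling else' can attach to either if. Two leftmost derivations of  if b then if b then a else a:
  (1) S ⇒ if C then S else S ⇒ if b then S else S ⇒ if b then if C then S else S ⇒ if b then if b then S else S ⇒ if b then if b then a else S ⇒ if b then if b then a else a   (else belongs to the outer if)
  (2) S ⇒ if C then S ⇒ if b then S ⇒ if b then if C then S else S ⇒ if b then if b then S else S ⇒ if b then if b then a else S ⇒ if b then if b then a else a   (else belongs to the inner if)
Two distinct parse trees for the same string, so the grammar is ambiguous.

Final answer: Yes - the string 'if b then if b then a else a' has two distinct leftmost derivations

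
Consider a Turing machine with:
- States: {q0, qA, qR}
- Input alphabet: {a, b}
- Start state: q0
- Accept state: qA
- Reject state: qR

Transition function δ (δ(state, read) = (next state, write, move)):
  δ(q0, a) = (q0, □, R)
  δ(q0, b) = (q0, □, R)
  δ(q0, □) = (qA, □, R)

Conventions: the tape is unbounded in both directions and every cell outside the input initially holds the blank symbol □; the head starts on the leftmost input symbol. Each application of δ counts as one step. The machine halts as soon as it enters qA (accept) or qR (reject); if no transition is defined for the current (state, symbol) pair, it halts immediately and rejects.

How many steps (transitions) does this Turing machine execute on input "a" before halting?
Step 0: [q0]a (head at position 0)
Step 1: δ(q0, a) = (q0, □, R)  ⊢  □[q0]□ (head at position 1)
Step 2: δ(q0, □) = (qA, □, R)  ⊢  □□[qA]□ (head at position 2)
The machine is in qA, so it halts and accepts.
Number of transitions executed: 2.

Final answer: 2 steps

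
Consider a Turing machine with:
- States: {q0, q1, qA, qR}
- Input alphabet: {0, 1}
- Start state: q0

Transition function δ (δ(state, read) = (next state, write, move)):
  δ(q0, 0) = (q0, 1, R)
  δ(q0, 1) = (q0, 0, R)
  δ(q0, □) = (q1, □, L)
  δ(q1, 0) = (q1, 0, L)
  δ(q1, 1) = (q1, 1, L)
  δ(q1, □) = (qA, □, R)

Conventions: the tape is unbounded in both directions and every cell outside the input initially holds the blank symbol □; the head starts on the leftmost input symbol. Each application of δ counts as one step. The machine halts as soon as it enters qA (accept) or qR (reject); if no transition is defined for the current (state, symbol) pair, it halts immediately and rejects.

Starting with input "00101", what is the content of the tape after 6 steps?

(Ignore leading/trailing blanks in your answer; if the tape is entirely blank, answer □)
Step 0: [q0]00101 (head at position 0)
Step 1: δ(q0, 0) = (q0, 1, R)  ⊢  1[q0]0101 (head at position 1)
Step 2: δ(q0, 0) = (q0, 1, R)  ⊢  11[q0]101 (head at position 2)
Step 3: δ(q0, 1) = (q0, 0, R)  ⊢  110[q0]01 (head at position 3)
Step 4: δ(q0, 0) = (q0, 1, R)  ⊢  1101[q0]1 (head at position 4)
Step 5: δ(q0, 1) = (q0, 0, R)  ⊢  11010[q0]□ (head at position 5)
Step 6: δ(q0, □) = (q1, □, L)  ⊢  1101[q1]0□ (head at position 4)
Tape after 6 steps (ignoring surrounding blanks): 11010

Final answer: Tape: 11010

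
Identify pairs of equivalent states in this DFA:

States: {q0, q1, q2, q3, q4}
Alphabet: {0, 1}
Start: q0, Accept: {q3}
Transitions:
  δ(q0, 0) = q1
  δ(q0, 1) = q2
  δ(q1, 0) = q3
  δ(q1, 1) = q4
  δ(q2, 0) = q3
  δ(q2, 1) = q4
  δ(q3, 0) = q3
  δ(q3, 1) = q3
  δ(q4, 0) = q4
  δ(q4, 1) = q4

Using the table-filling algorithm:
Round 0 – mark pairs where exactly one state is accepting: (q0,q3), (q1,q3), (q2,q3), (q3,q4)
Round 1 – newly marked: (q0,q1) [on 0: q1 vs q3, already marked]; (q0,q2) [on 0: q1 vs q3, already marked]; (q1,q4) [on 0: q3 vs q4, already marked]; (q2,q4) [on 0: q3 vs q4, already marked]
Round 2 – newly marked: (q0,q4) [on 0: q1 vs q4, already marked]
No further pairs can be marked.
(q1, q2) unmarked: δ(q1,0)=q3, δ(q2,0)=q3; δ(q1,1)=q4, δ(q2,1)=q4 → equivalent
Equivalent pairs: (q1, q2)

Final answer: Equivalent pairs: (q1, q2)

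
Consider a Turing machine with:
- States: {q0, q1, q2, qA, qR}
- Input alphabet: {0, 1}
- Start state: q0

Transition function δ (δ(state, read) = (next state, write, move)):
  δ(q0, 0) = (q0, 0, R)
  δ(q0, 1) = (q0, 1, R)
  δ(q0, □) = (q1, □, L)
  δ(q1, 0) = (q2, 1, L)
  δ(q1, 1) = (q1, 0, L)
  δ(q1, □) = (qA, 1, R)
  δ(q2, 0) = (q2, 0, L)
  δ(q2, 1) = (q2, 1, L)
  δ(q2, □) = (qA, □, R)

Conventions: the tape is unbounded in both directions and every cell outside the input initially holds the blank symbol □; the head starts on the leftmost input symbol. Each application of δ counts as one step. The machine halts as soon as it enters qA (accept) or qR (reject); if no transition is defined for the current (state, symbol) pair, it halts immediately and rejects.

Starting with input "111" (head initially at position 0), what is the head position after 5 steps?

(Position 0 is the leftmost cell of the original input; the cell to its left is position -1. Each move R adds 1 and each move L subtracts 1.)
Step 0: [q0]111 (head at position 0)
Step 1: δ(q0, 1) = (q0, 1, R)  ⊢  1[q0]11 (head at position 1)
Step 2: δ(q0, 1) = (q0, 1, R)  ⊢  11[q0]1 (head at position 2)
Step 3: δ(q0, 1) = (q0, 1, R)  ⊢  111[q0]□ (head at position 3)
Step 4: δ(q0, □) = (q1, □, L)  ⊢  11[q1]1□ (head at position 2)
Step 5: δ(q1, 1) = (q1, 0, L)  ⊢  1[q1]10□ (head at position 1)
Head position after 5 steps: 1

Final answer: Position 1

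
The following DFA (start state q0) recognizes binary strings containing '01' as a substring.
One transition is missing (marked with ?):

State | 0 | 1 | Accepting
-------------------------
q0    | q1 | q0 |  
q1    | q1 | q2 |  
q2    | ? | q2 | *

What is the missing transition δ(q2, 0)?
q2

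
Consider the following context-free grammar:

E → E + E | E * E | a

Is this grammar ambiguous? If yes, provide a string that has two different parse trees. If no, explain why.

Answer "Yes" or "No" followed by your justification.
Two different leftmost derivations of a + a * a:
  (1) E ⇒ E + E ⇒ a + E ⇒ a + E * E ⇒ a + a * E ⇒ a + a * a   (tree groups a + (a * a))
  (2) E ⇒ E * E ⇒ E + E * E ⇒ a + E * E ⇒ a + a * E ⇒ a + a * a   (tree groups (a + a) * a)
Two distinct leftmost derivations = two distinct parse trees, so the grammar is ambiguous.

Final answer: Yes - the string 'a + a * a' has two distinct leftmost derivations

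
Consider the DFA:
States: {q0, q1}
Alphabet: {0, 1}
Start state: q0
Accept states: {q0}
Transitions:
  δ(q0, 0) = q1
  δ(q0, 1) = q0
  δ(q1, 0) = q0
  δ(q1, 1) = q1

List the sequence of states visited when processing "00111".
Starting at q0
Read '0': q0 -> q1
Read '0': q1 -> q0
Read '1': q0 -> q0
Read '1': q0 -> q0
Read '1': q0 -> q0

Final answer: q0 -> q1 -> q0 -> q0 -> q0 -> q0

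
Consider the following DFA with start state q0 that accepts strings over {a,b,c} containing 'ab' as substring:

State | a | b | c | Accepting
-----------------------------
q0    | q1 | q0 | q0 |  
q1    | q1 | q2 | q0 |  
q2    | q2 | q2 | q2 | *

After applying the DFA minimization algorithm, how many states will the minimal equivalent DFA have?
All 3 states are reachable from q0, so none can be removed as unreachable.
Table-filling: first mark every (accepting, non-accepting) pair as distinguishable (accepting: {q2}; non-accepting: {q0, q1}).
Round 1: (q0, q1) on 'b' go to q0 and q2, already distinguishable → mark.
Every pair of states is distinguishable, so the DFA is already minimal.
Equivalence classes: {q0}, {q1}, {q2} → 3 states.

Final answer: 3 states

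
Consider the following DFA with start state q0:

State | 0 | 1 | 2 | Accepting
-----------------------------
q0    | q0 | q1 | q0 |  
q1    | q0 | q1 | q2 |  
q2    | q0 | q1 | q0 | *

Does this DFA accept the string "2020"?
Start in q0.
Read '2': q0 → q0
Read '0': q0 → q0
Read '2': q0 → q0
Read '0': q0 → q0
Final state q0 is not accepting, so the string is rejected.

Final answer: No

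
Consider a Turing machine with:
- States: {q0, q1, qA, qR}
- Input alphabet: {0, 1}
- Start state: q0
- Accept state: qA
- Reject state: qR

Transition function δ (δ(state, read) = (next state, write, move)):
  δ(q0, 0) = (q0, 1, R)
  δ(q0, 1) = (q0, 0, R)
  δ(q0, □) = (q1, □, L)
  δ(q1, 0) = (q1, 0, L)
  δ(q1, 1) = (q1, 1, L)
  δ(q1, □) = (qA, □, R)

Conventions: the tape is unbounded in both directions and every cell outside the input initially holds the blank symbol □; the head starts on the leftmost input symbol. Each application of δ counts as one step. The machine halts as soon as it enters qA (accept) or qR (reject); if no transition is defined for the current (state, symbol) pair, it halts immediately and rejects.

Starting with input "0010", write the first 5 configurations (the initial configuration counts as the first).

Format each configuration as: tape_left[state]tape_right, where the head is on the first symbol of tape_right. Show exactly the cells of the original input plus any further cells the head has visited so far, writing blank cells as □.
Step 0: [q0]0010 (head at position 0)
Step 1: δ(q0, 0) = (q0, 1, R)  ⊢  1[q0]010 (head at position 1)
Step 2: δ(q0, 0) = (q0, 1, R)  ⊢  11[q0]10 (head at position 2)
Step 3: δ(q0, 1) = (q0, 0, R)  ⊢  110[q0]0 (head at position 3)
Step 4: δ(q0, 0) = (q0, 1, R)  ⊢  1101[q0]□ (head at position 4)

Final answer: [q0]0010 ⊢ 1[q0]010 ⊢ 11[q0]10 ⊢ 110[q0]0 ⊢ 1101[q0]□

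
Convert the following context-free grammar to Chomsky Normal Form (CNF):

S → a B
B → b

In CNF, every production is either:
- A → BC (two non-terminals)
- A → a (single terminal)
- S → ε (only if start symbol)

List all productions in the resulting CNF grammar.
The grammar has no ε-productions or unit productions to eliminate.
S → a B has terminal a in a right-hand side of length ≥ 2: introduce T_a → a and use T_a in place of a.
B → b is already in CNF (single terminal) – keep it.
S → a B becomes S → T_a B.
Resulting CNF grammar (3 productions): T_a → a; B → b; S → T_a B

Final answer: T_a → a; B → b; S → T_a B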